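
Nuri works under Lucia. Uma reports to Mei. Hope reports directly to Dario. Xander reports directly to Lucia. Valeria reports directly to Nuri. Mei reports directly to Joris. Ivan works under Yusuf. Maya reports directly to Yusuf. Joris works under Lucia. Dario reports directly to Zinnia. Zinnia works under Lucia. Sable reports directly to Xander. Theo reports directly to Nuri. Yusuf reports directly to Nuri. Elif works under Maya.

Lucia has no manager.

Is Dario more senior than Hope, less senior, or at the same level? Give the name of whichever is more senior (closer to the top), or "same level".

Dario is 2 levels below Lucia; Hope is 3. Dario is higher.

Dario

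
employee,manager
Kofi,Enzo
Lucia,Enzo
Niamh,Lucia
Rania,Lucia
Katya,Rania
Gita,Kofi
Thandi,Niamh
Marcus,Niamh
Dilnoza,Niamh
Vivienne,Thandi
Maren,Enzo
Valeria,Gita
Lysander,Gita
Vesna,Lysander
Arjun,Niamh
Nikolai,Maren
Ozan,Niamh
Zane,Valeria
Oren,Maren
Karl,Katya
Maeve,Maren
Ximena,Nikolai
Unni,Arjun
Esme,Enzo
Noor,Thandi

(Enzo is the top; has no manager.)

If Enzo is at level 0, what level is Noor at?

4

Chain from Noor up to Enzo: Noor → Thandi → Niamh → Lucia → Enzo. That is 4 steps up, so Noor is 4 levels below Enzo.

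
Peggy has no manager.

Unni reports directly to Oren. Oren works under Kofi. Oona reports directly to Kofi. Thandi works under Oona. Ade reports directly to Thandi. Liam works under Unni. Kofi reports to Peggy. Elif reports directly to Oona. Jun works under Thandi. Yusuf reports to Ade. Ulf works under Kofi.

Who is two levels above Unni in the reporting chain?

Unni reports to Oren, and Oren reports to Kofi. So Unni's skip-level manager is Kofi.

Kofi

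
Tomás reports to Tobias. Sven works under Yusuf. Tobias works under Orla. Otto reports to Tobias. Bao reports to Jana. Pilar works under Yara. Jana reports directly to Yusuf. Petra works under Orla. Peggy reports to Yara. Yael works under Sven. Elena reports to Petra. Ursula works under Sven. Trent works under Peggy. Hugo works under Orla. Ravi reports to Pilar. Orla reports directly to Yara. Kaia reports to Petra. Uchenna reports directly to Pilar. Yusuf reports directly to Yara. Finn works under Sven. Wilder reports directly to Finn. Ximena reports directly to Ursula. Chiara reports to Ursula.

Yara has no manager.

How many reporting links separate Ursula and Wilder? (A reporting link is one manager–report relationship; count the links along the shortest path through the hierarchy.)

Ursula is 1 level below Sven, and Wilder is 2 levels below Sven (their lowest common manager). The shortest path runs up from Ursula to Sven and back down to Wilder: 1 + 2 = 3 links.

3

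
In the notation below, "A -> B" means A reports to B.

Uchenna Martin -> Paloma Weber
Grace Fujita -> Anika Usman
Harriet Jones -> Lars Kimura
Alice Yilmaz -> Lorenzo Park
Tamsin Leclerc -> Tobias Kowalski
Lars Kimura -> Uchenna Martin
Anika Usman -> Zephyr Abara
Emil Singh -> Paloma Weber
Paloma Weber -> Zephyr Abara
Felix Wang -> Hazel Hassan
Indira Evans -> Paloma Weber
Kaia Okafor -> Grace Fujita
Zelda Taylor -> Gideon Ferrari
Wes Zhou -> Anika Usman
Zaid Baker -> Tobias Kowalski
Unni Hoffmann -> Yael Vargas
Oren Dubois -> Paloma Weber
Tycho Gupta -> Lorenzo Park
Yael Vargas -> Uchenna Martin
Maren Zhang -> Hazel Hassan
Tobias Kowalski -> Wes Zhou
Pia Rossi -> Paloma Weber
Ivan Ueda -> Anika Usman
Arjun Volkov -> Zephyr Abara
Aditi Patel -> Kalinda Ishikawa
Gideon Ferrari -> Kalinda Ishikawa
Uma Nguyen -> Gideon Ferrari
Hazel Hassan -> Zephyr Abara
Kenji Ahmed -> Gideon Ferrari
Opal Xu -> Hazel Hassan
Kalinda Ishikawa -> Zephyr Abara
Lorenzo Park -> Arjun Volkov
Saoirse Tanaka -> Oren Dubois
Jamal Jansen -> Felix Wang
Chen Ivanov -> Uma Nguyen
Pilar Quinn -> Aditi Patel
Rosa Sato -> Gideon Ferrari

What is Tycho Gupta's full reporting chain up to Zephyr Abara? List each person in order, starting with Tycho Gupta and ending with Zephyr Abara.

Tycho Gupta reports to Lorenzo Park. Lorenzo Park reports to Arjun Volkov. Arjun Volkov reports to Zephyr Abara. Zephyr Abara is at the top.

Tycho Gupta -> Lorenzo Park -> Arjun Volkov -> Zephyr Abara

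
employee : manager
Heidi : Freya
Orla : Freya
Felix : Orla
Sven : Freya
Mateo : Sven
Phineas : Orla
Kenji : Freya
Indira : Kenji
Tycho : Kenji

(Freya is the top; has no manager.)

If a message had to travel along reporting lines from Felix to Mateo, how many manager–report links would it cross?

Felix is 2 levels below Freya, and Mateo is 2 levels below Freya (their lowest common manager). The shortest path runs up from Felix to Freya and back down to Mateo: 2 + 2 = 4 links.

4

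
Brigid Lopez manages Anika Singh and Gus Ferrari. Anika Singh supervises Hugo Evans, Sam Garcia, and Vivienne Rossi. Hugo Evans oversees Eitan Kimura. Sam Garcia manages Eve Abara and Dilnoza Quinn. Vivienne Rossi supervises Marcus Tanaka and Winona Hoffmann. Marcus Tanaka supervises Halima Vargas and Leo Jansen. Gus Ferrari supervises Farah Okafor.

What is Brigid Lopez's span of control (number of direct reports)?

2

Brigid Lopez directly manages Anika Singh, Gus Ferrari. That is 2 direct reports.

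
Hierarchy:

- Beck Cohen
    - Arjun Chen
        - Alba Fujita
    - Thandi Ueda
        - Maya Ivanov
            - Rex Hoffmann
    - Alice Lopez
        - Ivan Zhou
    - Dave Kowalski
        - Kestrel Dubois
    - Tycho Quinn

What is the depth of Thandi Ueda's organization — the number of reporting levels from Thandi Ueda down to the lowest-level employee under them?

The longest chain under Thandi Ueda runs Thandi Ueda → Maya Ivanov → Rex Hoffmann, which is 2 levels below Thandi Ueda.

2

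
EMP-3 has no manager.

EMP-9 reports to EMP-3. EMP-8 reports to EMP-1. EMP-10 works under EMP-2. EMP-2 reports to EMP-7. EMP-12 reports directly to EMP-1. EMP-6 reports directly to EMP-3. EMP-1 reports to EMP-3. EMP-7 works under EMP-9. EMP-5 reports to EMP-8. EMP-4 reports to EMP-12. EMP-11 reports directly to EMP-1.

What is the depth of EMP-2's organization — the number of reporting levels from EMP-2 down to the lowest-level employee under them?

The longest chain under EMP-2 runs EMP-2 → EMP-10, which is 1 level below EMP-2.

1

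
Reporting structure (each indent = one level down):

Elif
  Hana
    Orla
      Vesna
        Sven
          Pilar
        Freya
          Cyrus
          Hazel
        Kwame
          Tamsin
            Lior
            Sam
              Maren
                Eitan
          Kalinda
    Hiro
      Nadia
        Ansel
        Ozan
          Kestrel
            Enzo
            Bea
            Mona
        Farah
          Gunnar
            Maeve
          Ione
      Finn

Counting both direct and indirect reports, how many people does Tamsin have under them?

Tamsin directly manages Lior, Sam. Lior has no reports. Under Sam: Maren, Eitan (2). So Tamsin's organization is 2 direct reports plus everyone under them: 1 + 3 = 4.

4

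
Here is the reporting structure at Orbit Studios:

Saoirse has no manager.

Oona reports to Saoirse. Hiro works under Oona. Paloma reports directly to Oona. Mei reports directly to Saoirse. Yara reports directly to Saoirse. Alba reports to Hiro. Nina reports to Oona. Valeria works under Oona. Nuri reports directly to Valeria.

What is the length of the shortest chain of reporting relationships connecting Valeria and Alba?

Valeria is 1 level below Oona, and Alba is 2 levels below Oona (their lowest common manager). The shortest path runs up from Valeria to Oona and back down to Alba: 1 + 2 = 3 links.

3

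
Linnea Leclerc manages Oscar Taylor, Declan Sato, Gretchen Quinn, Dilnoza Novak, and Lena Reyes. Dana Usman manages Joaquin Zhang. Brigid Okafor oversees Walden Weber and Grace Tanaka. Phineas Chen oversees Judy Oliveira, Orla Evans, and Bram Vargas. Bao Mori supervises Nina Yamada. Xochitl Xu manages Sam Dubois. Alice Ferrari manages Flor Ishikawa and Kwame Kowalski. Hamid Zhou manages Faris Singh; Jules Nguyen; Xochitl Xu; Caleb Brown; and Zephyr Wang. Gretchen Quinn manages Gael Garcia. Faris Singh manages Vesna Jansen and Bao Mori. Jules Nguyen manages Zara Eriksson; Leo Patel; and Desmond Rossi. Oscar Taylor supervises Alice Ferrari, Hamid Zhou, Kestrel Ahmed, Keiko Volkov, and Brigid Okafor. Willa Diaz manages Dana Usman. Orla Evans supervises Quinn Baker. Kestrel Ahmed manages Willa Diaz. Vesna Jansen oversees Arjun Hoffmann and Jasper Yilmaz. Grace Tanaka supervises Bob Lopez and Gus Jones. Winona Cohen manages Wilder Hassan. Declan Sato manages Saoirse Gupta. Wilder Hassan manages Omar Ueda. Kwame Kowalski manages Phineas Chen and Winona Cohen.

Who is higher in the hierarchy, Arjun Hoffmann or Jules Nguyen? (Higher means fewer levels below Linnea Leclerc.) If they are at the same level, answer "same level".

Arjun Hoffmann is 5 levels below Linnea Leclerc; Jules Nguyen is 3. Jules Nguyen is higher.

Jules Nguyen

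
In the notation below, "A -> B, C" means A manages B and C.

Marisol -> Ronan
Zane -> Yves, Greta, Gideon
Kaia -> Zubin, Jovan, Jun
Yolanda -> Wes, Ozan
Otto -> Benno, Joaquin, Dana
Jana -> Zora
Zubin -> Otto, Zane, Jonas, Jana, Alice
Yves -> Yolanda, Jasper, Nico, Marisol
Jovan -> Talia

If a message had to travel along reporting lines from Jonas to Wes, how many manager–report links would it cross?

5

Jonas is 1 level below Zubin, and Wes is 4 levels below Zubin (their lowest common manager). The shortest path runs up from Jonas to Zubin and back down to Wes: 1 + 4 = 5 links.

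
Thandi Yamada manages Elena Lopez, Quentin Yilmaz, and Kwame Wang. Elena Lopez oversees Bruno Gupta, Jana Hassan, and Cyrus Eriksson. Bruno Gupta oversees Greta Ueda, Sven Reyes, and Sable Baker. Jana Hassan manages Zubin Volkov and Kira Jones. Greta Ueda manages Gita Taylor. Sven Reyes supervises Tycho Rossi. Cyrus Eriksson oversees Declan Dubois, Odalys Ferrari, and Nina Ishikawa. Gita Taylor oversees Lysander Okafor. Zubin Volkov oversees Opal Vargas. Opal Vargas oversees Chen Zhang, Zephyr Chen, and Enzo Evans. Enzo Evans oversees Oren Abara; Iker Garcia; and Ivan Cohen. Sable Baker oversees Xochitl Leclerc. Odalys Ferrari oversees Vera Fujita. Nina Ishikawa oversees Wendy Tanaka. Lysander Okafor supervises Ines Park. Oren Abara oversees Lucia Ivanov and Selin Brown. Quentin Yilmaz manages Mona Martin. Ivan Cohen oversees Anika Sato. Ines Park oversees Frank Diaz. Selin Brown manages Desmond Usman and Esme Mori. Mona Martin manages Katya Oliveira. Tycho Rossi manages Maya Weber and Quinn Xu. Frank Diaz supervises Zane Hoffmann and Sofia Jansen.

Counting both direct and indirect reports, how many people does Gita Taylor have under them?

5

Gita Taylor directly manages Lysander Okafor. Under Lysander Okafor: Ines Park, Frank Diaz, Zane Hoffmann, Sofia Jansen (4). That's 5 in total.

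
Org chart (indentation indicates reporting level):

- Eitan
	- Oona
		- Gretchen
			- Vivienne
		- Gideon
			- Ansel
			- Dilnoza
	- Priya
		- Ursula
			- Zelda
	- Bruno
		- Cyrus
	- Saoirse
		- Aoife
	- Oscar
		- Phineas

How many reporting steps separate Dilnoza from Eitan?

3

Chain from Dilnoza up to Eitan: Dilnoza → Gideon → Oona → Eitan. That is 3 steps up, so Dilnoza is 3 levels below Eitan.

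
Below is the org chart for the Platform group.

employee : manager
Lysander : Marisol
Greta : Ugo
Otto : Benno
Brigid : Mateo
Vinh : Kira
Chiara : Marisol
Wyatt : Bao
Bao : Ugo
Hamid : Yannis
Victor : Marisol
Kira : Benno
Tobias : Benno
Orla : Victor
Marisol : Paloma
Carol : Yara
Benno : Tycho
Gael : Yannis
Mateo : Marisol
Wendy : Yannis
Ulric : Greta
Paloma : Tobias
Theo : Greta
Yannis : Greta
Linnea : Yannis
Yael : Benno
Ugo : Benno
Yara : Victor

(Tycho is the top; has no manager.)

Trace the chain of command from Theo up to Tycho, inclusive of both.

Theo -> Greta -> Ugo -> Benno -> Tycho

Theo reports to Greta. Greta reports to Ugo. Ugo reports to Benno. Benno reports to Tycho. Tycho is at the top.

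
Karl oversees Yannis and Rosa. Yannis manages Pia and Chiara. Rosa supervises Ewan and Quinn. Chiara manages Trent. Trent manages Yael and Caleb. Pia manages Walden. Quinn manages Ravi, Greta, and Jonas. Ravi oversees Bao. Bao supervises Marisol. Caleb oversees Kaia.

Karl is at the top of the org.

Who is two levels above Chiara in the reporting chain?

Karl

Chiara reports to Yannis, and Yannis reports to Karl. So Chiara's skip-level manager is Karl.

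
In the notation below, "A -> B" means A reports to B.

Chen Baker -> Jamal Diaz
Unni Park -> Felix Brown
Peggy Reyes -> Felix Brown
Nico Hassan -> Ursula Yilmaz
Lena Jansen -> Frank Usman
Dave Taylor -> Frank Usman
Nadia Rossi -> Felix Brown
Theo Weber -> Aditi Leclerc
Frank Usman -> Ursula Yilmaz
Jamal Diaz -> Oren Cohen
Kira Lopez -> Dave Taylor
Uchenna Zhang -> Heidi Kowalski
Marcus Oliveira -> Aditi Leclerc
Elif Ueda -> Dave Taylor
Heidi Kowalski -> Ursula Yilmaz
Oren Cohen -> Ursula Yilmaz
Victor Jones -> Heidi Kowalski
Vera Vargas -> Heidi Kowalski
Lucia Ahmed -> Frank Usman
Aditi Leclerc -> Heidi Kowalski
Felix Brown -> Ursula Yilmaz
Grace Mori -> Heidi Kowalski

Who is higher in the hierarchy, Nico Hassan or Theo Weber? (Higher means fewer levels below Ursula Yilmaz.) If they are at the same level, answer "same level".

Nico Hassan is 1 level below Ursula Yilmaz; Theo Weber is 3. Nico Hassan is higher.

Nico Hassan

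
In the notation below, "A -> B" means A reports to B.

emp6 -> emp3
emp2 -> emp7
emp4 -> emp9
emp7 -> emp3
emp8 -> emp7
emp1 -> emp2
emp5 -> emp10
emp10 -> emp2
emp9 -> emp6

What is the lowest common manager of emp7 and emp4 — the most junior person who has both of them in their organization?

emp7's chain of managers is emp3. emp4's chain of managers is emp9, emp6, emp3. The first manager that appears in both chains is emp3.

emp3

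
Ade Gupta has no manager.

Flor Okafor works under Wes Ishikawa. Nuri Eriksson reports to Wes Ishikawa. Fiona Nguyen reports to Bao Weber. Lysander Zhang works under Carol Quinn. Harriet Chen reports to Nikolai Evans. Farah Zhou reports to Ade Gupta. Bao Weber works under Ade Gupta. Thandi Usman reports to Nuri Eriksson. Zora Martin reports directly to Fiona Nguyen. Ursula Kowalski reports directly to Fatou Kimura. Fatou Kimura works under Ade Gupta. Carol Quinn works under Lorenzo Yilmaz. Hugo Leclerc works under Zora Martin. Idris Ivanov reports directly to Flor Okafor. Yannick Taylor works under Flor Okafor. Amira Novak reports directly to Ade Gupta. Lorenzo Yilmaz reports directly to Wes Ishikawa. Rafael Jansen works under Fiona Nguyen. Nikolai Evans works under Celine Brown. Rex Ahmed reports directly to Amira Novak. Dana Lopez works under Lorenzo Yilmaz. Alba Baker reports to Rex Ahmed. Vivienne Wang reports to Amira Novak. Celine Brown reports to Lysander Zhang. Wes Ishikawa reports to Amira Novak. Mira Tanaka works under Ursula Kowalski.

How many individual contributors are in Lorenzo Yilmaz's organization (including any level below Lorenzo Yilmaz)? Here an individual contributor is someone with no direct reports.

2

The people in Lorenzo Yilmaz's organization with no one reporting to them are Dana Lopez, Harriet Chen. That is 2.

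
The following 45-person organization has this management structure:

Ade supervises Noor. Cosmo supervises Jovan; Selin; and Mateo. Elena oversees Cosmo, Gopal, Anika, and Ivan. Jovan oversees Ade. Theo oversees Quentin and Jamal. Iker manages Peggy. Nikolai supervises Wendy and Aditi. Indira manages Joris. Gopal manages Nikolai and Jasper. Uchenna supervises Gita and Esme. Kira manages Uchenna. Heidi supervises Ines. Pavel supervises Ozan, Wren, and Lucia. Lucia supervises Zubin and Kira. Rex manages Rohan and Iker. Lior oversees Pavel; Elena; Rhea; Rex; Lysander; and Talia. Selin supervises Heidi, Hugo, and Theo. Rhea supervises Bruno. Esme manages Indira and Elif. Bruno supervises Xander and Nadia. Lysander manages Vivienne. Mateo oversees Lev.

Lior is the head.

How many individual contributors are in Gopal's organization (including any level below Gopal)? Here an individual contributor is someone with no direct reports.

The people in Gopal's organization with no one reporting to them are Jasper, Aditi, Wendy. That is 3.

3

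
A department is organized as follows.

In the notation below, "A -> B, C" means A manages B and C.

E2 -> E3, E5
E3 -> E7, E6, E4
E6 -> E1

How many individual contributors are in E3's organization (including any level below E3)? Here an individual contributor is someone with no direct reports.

3

The people in E3's organization with no one reporting to them are E4, E1, E7. That is 3.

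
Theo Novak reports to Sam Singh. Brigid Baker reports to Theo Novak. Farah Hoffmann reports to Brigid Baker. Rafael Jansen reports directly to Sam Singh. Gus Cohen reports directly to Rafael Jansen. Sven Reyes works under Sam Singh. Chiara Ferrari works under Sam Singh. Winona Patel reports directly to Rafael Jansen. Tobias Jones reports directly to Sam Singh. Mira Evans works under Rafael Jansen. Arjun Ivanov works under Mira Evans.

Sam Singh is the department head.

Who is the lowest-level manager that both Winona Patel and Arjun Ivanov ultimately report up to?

Rafael Jansen

Winona Patel's chain of managers is Rafael Jansen, Sam Singh. Arjun Ivanov's chain of managers is Mira Evans, Rafael Jansen, Sam Singh. The first manager that appears in both chains is Rafael Jansen.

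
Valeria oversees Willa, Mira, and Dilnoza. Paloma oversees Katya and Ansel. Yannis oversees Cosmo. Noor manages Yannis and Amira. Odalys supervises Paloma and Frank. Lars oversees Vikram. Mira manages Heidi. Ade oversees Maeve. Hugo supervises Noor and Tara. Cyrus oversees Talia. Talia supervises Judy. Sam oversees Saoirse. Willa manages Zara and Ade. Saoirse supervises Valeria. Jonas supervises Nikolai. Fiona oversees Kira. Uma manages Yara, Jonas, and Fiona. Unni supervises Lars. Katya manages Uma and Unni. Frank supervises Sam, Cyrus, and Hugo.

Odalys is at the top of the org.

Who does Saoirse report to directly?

Saoirse reports directly to Sam.

Sam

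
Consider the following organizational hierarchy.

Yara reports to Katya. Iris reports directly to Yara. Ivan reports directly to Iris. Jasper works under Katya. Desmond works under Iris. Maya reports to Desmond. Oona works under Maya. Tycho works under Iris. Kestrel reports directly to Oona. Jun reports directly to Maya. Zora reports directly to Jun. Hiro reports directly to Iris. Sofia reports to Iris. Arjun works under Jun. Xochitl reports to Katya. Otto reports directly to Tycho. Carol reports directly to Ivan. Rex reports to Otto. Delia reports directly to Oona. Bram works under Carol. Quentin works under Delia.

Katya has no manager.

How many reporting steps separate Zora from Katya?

6

Chain from Zora up to Katya: Zora → Jun → Maya → Desmond → Iris → Yara → Katya. That is 6 steps up, so Zora is 6 levels below Katya.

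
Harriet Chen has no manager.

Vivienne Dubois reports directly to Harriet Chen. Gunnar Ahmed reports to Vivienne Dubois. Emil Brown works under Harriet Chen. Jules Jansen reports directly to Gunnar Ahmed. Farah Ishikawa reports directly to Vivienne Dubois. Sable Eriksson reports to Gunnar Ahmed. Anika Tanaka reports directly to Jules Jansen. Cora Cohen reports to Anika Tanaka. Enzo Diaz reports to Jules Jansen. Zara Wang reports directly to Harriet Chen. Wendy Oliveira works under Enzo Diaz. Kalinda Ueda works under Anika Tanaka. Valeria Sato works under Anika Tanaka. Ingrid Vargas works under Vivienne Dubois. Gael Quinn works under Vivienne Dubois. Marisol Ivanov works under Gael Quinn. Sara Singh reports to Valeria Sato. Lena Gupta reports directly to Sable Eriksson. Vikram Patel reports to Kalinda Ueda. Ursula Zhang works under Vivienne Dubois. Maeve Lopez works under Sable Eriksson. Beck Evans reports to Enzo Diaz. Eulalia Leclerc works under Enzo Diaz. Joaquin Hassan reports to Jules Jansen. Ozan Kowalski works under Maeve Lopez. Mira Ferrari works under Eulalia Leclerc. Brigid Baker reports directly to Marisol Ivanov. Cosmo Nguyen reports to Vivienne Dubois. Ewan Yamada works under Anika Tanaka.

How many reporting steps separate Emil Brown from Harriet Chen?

1

Chain from Emil Brown up to Harriet Chen: Emil Brown → Harriet Chen. That is 1 step up, so Emil Brown is 1 level below Harriet Chen.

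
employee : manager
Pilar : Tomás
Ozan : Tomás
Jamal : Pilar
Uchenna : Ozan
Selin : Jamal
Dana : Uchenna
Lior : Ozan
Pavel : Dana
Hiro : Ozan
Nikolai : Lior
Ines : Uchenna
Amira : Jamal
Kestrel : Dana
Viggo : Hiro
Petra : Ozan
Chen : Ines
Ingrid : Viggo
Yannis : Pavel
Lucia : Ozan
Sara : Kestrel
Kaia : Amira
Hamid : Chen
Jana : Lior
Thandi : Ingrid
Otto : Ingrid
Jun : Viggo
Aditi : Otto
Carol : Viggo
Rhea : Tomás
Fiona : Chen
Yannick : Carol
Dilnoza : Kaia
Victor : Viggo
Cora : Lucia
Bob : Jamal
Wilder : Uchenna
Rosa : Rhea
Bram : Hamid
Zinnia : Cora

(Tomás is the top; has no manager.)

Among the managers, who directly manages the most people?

Ozan

Direct-report counts: Tomás has 3; Rhea has 1; Ozan has 5; Lucia has 1; Cora has 1; Hiro has 1; Viggo has 4; Carol has 1; Ingrid has 2; Otto has 1; Lior has 2; Uchenna has 3; Ines has 1; Chen has 2; Hamid has 1; Dana has 2; Kestrel has 1; Pavel has 1; Pilar has 1; Jamal has 3; Amira has 1; Kaia has 1. The largest is 5, held by Ozan.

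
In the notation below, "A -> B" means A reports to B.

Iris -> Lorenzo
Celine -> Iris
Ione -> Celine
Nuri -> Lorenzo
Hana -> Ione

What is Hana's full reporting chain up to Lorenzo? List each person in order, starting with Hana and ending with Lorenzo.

Hana -> Ione -> Celine -> Iris -> Lorenzo

Hana reports to Ione. Ione reports to Celine. Celine reports to Iris. Iris reports to Lorenzo. Lorenzo is at the top.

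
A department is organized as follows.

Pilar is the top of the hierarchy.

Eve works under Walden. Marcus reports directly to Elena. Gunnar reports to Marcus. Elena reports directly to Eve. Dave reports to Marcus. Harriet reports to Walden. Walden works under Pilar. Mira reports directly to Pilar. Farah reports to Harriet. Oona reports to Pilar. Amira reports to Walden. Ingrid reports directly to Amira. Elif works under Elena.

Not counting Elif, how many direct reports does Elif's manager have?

1

Elif reports to Elena. Elena's other direct reports are Marcus — 1 peer.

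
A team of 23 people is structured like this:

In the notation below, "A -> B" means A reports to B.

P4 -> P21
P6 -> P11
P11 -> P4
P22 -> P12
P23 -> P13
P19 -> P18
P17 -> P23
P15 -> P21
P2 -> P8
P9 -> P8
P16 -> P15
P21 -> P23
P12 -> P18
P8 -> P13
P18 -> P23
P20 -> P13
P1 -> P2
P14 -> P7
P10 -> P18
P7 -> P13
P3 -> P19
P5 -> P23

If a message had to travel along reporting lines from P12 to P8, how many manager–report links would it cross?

4

P12 is 3 levels below P13, and P8 is 1 level below P13 (their lowest common manager). The shortest path runs up from P12 to P13 and back down to P8: 3 + 1 = 4 links.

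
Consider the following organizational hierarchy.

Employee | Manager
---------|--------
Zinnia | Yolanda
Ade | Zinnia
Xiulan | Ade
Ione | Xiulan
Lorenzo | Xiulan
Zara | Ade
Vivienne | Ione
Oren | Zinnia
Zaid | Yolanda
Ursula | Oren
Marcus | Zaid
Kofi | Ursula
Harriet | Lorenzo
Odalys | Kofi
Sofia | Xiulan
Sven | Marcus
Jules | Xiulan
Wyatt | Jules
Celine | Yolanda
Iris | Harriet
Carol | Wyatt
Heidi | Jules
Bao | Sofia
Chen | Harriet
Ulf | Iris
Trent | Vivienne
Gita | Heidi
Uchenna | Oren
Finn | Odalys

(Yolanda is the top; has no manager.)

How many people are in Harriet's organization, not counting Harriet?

Harriet directly manages Iris, Chen. Under Iris: Ulf (1). Chen has no reports. So Harriet's organization is 2 direct reports plus everyone under them: 2 + 1 = 3.

3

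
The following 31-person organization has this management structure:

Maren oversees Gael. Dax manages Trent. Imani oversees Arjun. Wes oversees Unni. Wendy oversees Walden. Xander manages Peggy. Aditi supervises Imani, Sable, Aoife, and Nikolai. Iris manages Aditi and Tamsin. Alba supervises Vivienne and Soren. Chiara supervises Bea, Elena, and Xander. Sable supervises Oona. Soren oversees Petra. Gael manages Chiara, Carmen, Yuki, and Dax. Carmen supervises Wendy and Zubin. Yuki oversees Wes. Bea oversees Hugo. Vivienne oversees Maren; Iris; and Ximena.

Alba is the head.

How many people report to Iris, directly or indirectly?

Iris directly manages Aditi, Tamsin. Under Aditi: Nikolai, Aoife, Sable, Oona, Imani, Arjun (6). Tamsin has no reports. So Iris's organization is 2 direct reports plus everyone under them: 7 + 1 = 8.

8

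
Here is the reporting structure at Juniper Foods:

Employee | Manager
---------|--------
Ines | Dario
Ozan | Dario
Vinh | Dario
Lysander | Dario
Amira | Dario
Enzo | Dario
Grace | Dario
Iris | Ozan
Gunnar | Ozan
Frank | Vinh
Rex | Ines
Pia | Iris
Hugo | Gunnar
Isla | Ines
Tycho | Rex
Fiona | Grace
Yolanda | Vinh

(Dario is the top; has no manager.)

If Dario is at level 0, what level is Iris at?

2

Chain from Iris up to Dario: Iris → Ozan → Dario. That is 2 steps up, so Iris is 2 levels below Dario.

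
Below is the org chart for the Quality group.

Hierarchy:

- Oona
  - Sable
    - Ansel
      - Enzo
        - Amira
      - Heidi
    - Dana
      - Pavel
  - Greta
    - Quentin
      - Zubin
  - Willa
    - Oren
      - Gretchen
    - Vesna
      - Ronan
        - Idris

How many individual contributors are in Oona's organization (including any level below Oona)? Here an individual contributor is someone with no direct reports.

6

The people in Oona's organization with no one reporting to them are Idris, Gretchen, Zubin, Pavel, Heidi, Amira. That is 6.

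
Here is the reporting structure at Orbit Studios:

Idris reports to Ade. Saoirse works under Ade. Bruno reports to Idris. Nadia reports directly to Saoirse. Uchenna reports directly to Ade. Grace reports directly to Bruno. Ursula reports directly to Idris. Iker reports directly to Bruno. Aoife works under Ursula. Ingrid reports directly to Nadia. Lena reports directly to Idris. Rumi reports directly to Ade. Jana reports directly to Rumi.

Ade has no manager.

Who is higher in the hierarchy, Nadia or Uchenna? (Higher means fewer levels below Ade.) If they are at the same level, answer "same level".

Nadia is 2 levels below Ade; Uchenna is 1. Uchenna is higher.

Uchenna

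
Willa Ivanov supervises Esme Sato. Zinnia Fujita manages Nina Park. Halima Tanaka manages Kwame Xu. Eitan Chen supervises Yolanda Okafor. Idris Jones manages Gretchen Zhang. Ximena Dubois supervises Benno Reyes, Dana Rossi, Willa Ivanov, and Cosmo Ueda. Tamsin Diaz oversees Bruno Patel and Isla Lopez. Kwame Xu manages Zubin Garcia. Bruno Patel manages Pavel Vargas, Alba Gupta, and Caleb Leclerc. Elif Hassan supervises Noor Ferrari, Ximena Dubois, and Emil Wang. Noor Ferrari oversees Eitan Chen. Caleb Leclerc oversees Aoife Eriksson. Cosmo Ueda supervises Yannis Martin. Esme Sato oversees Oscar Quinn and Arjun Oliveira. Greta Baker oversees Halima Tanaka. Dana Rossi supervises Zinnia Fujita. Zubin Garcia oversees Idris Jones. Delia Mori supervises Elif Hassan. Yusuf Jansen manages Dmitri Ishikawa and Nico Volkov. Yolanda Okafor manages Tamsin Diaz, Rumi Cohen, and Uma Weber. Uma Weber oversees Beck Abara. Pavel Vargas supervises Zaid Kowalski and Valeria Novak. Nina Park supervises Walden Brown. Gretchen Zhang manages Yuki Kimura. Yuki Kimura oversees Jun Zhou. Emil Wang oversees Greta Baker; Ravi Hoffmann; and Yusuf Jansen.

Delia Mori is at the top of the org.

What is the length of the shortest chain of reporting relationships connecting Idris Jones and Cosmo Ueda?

Idris Jones is 6 levels below Elif Hassan, and Cosmo Ueda is 2 levels below Elif Hassan (their lowest common manager). The shortest path runs up from Idris Jones to Elif Hassan and back down to Cosmo Ueda: 6 + 2 = 8 links.

8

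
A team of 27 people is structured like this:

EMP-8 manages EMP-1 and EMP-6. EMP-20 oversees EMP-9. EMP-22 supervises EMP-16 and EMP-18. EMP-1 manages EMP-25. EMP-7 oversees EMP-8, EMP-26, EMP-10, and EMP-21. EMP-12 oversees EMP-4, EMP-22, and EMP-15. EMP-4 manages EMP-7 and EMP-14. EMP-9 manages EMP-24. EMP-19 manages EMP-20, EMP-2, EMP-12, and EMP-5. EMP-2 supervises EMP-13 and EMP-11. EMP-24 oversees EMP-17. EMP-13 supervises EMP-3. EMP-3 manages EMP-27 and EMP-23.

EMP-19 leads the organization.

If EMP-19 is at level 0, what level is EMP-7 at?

Chain from EMP-7 up to EMP-19: EMP-7 → EMP-4 → EMP-12 → EMP-19. That is 3 steps up, so EMP-7 is 3 levels below EMP-19.

3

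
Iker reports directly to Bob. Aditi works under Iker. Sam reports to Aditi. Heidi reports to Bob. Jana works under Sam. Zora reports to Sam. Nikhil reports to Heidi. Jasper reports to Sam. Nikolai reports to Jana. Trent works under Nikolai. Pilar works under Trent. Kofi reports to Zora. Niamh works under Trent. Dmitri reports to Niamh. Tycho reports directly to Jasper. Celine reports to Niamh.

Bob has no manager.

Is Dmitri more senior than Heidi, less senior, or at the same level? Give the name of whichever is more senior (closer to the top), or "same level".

Dmitri is 8 levels below Bob; Heidi is 1. Heidi is higher.

Heidi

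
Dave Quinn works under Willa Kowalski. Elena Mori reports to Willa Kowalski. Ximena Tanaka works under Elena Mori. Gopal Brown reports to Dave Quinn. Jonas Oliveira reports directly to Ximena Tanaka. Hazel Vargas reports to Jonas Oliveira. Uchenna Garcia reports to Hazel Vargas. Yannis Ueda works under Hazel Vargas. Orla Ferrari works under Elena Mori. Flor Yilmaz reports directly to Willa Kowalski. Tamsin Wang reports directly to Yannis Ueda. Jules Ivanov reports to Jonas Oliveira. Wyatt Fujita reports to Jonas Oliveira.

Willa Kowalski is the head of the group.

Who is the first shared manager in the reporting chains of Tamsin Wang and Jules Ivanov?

Tamsin Wang's chain of managers is Yannis Ueda, Hazel Vargas, Jonas Oliveira, Ximena Tanaka, Elena Mori, Willa Kowalski. Jules Ivanov's chain of managers is Jonas Oliveira, Ximena Tanaka, Elena Mori, Willa Kowalski. The first manager that appears in both chains is Jonas Oliveira.

Jonas Oliveira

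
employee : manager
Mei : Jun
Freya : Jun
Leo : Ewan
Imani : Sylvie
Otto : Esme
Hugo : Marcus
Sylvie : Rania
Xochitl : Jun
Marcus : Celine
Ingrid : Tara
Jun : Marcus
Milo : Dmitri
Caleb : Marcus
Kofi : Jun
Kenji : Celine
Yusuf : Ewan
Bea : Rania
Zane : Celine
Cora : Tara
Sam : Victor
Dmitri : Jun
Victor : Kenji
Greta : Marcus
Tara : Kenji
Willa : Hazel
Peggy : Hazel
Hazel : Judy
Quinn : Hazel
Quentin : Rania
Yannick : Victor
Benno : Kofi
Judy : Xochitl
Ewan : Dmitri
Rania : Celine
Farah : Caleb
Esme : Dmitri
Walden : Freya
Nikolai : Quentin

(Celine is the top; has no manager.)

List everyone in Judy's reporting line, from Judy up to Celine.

Judy reports to Xochitl. Xochitl reports to Jun. Jun reports to Marcus. Marcus reports to Celine. Celine is at the top.

Judy -> Xochitl -> Jun -> Marcus -> Celine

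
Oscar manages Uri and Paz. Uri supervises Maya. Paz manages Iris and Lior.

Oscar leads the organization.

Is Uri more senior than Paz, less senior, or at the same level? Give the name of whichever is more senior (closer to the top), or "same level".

Both Uri and Paz are 1 level below Oscar.

same level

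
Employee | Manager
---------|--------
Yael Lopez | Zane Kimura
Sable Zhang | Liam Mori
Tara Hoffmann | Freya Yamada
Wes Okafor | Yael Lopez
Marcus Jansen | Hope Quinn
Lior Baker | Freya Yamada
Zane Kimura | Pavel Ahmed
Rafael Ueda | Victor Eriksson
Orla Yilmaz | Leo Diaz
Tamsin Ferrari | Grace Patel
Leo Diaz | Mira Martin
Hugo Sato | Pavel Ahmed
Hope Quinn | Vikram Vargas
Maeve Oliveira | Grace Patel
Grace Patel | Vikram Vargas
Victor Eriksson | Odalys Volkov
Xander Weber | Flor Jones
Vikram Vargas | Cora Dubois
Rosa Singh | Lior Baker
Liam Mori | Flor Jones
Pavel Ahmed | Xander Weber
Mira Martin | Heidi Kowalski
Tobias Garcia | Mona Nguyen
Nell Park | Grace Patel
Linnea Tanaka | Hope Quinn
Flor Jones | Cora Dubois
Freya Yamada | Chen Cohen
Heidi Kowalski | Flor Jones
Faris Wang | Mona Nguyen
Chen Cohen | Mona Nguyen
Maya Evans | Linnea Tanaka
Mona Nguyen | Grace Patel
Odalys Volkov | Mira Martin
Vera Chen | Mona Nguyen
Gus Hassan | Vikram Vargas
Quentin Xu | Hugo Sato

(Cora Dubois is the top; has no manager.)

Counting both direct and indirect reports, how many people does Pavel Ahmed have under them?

Pavel Ahmed directly manages Hugo Sato, Zane Kimura. Under Hugo Sato: Quentin Xu (1). Under Zane Kimura: Yael Lopez, Wes Okafor (2). So Pavel Ahmed's organization is 2 direct reports plus everyone under them: 2 + 3 = 5.

5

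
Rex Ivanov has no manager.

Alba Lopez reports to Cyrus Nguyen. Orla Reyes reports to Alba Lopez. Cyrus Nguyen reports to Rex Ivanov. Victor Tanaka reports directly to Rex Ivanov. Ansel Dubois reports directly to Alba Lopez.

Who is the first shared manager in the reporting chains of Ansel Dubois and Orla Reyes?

Alba Lopez

Ansel Dubois's chain of managers is Alba Lopez, Cyrus Nguyen, Rex Ivanov. Orla Reyes's chain of managers is Alba Lopez, Cyrus Nguyen, Rex Ivanov. The first manager that appears in both chains is Alba Lopez.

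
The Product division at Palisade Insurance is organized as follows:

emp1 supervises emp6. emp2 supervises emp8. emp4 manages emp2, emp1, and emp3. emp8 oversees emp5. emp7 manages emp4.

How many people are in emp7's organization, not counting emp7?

7

emp7 directly manages emp4. Under emp4: emp3, emp1, emp6, emp2, emp8, emp5 (6). That's 7 in total.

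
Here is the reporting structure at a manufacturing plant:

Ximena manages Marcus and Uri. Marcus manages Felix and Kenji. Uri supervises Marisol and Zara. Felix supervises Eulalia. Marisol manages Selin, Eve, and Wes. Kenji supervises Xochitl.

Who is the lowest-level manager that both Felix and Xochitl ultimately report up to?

Marcus

Felix's chain of managers is Marcus, Ximena. Xochitl's chain of managers is Kenji, Marcus, Ximena. The first manager that appears in both chains is Marcus.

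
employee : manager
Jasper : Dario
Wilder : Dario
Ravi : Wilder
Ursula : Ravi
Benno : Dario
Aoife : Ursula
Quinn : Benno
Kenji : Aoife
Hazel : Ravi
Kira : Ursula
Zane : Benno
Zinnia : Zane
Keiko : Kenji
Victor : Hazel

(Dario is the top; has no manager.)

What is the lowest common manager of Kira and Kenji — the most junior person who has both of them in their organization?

Kira's chain of managers is Ursula, Ravi, Wilder, Dario. Kenji's chain of managers is Aoife, Ursula, Ravi, Wilder, Dario. The first manager that appears in both chains is Ursula.

Ursula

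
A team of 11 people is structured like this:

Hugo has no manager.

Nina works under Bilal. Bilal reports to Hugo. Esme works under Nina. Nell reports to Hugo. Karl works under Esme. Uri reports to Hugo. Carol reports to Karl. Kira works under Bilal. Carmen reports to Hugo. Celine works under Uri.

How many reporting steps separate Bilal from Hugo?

Chain from Bilal up to Hugo: Bilal → Hugo. That is 1 step up, so Bilal is 1 level below Hugo.

1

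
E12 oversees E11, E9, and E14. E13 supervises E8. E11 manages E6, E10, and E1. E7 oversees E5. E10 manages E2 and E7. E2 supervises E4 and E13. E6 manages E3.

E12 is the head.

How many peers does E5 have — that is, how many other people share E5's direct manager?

0

E5 reports to E7, and E7 has no other direct reports. E5 has 0 peers.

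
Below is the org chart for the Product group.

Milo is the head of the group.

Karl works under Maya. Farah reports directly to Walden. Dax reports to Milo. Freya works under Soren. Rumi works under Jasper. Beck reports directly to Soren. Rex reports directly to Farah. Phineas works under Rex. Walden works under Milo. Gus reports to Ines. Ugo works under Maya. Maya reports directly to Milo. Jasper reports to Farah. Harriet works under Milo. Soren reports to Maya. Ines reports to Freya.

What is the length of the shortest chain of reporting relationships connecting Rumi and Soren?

Rumi is 4 levels below Milo, and Soren is 2 levels below Milo (their lowest common manager). The shortest path runs up from Rumi to Milo and back down to Soren: 4 + 2 = 6 links.

6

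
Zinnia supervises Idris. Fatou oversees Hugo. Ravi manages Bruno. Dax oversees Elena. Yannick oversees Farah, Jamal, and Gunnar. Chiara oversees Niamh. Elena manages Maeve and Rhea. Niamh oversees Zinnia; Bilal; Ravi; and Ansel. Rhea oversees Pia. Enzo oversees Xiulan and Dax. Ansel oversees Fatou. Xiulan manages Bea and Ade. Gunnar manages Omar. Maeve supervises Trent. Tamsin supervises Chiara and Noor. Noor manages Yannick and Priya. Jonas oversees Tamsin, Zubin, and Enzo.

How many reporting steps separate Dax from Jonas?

Chain from Dax up to Jonas: Dax → Enzo → Jonas. That is 2 steps up, so Dax is 2 levels below Jonas.

2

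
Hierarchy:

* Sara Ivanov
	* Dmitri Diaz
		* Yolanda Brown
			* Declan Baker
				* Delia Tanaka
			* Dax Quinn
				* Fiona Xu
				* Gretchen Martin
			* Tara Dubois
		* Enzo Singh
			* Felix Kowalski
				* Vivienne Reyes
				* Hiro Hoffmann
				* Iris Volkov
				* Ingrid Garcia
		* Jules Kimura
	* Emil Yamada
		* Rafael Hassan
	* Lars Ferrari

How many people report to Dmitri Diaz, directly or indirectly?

Dmitri Diaz directly manages Yolanda Brown, Enzo Singh, Jules Kimura. Under Yolanda Brown: Tara Dubois, Dax Quinn, Gretchen Martin, Fiona Xu, Declan Baker, Delia Tanaka (6). Under Enzo Singh: Felix Kowalski, Ingrid Garcia, Iris Volkov, Hiro Hoffmann, Vivienne Reyes (5). Jules Kimura has no reports. So Dmitri Diaz's organization is 3 direct reports plus everyone under them: 7 + 6 + 1 = 14.

14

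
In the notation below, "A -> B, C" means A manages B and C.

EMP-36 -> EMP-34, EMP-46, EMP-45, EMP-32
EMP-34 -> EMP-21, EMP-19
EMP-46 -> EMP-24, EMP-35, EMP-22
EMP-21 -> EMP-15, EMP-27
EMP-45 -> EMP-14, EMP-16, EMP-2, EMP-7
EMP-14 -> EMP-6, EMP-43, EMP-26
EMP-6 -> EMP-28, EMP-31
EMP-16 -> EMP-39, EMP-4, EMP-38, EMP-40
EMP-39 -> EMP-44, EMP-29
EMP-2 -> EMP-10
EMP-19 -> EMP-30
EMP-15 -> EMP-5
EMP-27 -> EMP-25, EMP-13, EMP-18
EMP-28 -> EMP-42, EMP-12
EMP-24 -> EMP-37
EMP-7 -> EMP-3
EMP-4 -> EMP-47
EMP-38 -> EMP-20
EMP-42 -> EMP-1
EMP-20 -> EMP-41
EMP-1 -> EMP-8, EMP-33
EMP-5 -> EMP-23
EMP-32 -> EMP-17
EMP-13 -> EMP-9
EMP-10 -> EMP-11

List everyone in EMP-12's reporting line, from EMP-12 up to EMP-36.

EMP-12 -> EMP-28 -> EMP-6 -> EMP-14 -> EMP-45 -> EMP-36

EMP-12 reports to EMP-28. EMP-28 reports to EMP-6. EMP-6 reports to EMP-14. EMP-14 reports to EMP-45. EMP-45 reports to EMP-36. EMP-36 is at the top.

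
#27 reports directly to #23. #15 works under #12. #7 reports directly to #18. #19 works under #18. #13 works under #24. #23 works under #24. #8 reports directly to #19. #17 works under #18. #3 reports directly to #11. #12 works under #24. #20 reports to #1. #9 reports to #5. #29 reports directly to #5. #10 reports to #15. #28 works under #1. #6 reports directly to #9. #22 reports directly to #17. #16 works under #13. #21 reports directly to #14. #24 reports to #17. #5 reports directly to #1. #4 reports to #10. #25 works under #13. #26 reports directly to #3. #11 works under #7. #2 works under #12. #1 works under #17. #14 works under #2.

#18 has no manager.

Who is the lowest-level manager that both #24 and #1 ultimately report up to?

#17

#24's chain of managers is #17, #18. #1's chain of managers is #17, #18. The first manager that appears in both chains is #17.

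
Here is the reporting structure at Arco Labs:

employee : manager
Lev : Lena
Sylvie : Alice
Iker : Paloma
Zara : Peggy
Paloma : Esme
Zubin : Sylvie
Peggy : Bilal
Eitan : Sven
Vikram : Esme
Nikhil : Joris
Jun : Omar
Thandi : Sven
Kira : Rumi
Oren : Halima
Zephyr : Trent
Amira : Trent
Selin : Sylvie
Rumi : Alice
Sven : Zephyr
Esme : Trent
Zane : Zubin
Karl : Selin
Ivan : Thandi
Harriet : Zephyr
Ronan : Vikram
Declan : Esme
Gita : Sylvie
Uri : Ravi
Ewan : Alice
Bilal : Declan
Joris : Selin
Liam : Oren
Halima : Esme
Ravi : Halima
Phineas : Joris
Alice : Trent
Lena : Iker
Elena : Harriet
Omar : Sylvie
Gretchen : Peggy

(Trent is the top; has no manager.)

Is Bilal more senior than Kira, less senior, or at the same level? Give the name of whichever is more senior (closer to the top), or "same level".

same level

Both Bilal and Kira are 3 levels below Trent.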